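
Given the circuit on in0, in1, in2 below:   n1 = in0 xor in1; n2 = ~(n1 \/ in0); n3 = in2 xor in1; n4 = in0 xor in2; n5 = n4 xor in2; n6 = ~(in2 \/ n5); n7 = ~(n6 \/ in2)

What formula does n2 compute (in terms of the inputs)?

~((in0 xor in1) \/ in0)

n1 = in0 xor in1
n2 = ~(n1 \/ in0) = ~((in0 xor in1) \/ in0)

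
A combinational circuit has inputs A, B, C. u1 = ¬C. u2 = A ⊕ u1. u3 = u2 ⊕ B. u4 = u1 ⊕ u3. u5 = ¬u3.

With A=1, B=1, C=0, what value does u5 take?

u1 = ¬0 = 1
u2 = 1 ⊕ 1 = 0
u3 = 0 ⊕ 1 = 1
u5 = ¬1 = 0

0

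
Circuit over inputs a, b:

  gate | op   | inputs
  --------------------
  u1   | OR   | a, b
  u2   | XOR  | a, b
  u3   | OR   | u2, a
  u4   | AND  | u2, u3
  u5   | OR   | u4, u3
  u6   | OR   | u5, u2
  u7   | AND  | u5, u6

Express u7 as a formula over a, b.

u2 = a XOR b
u3 = u2 OR a = (a XOR b) OR a
u4 = u2 AND u3 = (a XOR b) AND ((a XOR b) OR a)
u5 = u4 OR u3 = ((a XOR b) AND ((a XOR b) OR a)) OR ((a XOR b) OR a)
u6 = u5 OR u2 = (((a XOR b) AND ((a XOR b) OR a)) OR ((a XOR b) OR a)) OR (a XOR b)
u7 = u5 AND u6 = (((a XOR b) AND ((a XOR b) OR a)) OR ((a XOR b) OR a)) AND ((((a XOR b) AND ((a XOR b) OR a)) OR ((a XOR b) OR a)) OR (a XOR b))

(((a XOR b) AND ((a XOR b) OR a)) OR ((a XOR b) OR a)) AND ((((a XOR b) AND ((a XOR b) OR a)) OR ((a XOR b) OR a)) OR (a XOR b))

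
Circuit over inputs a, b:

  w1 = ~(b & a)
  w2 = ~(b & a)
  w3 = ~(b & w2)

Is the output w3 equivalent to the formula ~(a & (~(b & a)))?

w2 = ~(b & a)
w3 = ~(b & w2) = ~(b & (~(b & a)))
At a=0, b=1: circuit gives 0, formula gives 1.

No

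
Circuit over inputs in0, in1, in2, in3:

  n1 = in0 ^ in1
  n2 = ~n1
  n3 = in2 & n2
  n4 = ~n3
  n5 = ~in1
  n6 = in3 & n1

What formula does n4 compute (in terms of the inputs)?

n1 = in0 ^ in1
n2 = ~n1 = ~(in0 ^ in1)
n3 = in2 & n2 = in2 & ~(in0 ^ in1)
n4 = ~n3 = ~(in2 & ~(in0 ^ in1))

~(in2 & ~(in0 ^ in1))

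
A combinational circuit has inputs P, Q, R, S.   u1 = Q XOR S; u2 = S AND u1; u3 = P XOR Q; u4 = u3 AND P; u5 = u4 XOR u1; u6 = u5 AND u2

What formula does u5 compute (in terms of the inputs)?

u1 = Q XOR S
u3 = P XOR Q
u4 = u3 AND P = (P XOR Q) AND P
u5 = u4 XOR u1 = ((P XOR Q) AND P) XOR (Q XOR S)

((P XOR Q) AND P) XOR (Q XOR S)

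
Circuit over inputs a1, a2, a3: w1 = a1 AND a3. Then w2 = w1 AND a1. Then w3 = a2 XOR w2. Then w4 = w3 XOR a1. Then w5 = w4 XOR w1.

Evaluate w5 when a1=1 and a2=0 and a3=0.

1

w1 = 1 AND 0 = 0
w2 = 0 AND 1 = 0
w3 = 0 XOR 0 = 0
w4 = 0 XOR 1 = 1
w5 = 1 XOR 0 = 1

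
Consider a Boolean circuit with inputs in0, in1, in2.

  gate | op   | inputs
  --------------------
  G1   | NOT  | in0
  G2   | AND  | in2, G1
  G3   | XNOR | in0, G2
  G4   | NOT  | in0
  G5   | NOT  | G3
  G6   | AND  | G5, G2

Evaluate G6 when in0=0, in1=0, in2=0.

0

G1 = NOT 0 = 1
G2 = 0 AND 1 = 0
G3 = 0 XNOR 0 = 1
G5 = NOT 1 = 0
G6 = 0 AND 0 = 0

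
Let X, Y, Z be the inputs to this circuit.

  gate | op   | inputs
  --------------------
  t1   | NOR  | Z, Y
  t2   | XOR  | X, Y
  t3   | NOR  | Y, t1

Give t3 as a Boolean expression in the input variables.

t1 = Z NOR Y
t3 = Y NOR t1 = Y NOR (Z NOR Y)

Y NOR (Z NOR Y)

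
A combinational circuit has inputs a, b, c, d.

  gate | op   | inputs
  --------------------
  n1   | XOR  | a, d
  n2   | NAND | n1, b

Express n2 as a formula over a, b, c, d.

(a XOR d) NAND b

n1 = a XOR d
n2 = n1 NAND b = (a XOR d) NAND b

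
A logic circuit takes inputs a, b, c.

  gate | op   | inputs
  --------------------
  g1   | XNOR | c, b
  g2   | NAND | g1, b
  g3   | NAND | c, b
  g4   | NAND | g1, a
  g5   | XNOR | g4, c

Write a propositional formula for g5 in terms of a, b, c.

g1 = c XNOR b
g4 = g1 NAND a = (c XNOR b) NAND a
g5 = g4 XNOR c = ((c XNOR b) NAND a) XNOR c

((c XNOR b) NAND a) XNOR c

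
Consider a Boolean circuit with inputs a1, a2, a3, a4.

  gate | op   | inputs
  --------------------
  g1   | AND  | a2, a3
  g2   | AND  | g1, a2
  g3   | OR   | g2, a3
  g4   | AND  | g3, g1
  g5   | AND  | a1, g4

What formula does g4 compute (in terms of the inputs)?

g1 = a2 AND a3
g2 = g1 AND a2 = (a2 AND a3) AND a2
g3 = g2 OR a3 = ((a2 AND a3) AND a2) OR a3
g4 = g3 AND g1 = (((a2 AND a3) AND a2) OR a3) AND (a2 AND a3)

(((a2 AND a3) AND a2) OR a3) AND (a2 AND a3)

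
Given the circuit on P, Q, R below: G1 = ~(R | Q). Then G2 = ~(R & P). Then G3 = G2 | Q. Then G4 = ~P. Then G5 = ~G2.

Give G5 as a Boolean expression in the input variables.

~(~(R & P))

G2 = ~(R & P)
G5 = ~G2 = ~(~(R & P))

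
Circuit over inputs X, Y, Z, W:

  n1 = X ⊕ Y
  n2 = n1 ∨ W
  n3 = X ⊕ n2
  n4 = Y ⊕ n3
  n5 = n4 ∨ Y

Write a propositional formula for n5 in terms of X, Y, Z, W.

n1 = X ⊕ Y
n2 = n1 ∨ W = (X ⊕ Y) ∨ W
n3 = X ⊕ n2 = X ⊕ ((X ⊕ Y) ∨ W)
n4 = Y ⊕ n3 = Y ⊕ (X ⊕ ((X ⊕ Y) ∨ W))
n5 = n4 ∨ Y = (Y ⊕ (X ⊕ ((X ⊕ Y) ∨ W))) ∨ Y

(Y ⊕ (X ⊕ ((X ⊕ Y) ∨ W))) ∨ Y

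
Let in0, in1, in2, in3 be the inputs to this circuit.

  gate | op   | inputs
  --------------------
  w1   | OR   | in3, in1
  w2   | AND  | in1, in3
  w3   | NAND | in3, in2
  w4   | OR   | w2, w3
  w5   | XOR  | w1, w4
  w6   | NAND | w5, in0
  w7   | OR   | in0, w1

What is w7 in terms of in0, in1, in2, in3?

in0 OR (in3 OR in1)

w1 = in3 OR in1
w7 = in0 OR w1 = in0 OR (in3 OR in1)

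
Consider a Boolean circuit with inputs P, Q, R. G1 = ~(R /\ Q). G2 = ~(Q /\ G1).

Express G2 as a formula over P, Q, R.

G1 = ~(R /\ Q)
G2 = ~(Q /\ G1) = ~(Q /\ (~(R /\ Q)))

~(Q /\ (~(R /\ Q)))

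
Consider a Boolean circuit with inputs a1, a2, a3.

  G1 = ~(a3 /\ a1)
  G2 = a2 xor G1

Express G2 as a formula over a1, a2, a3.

G1 = ~(a3 /\ a1)
G2 = a2 xor G1 = a2 xor (~(a3 /\ a1))

a2 xor (~(a3 /\ a1))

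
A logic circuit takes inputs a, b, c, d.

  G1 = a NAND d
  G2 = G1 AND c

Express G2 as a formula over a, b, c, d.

G1 = a NAND d
G2 = G1 AND c = (a NAND d) AND c

(a NAND d) AND c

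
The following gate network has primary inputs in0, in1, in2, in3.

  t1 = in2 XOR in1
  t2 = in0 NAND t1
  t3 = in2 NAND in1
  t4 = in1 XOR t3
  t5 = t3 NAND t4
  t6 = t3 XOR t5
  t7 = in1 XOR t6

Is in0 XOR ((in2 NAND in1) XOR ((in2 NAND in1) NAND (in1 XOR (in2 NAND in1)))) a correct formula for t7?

No

t3 = in2 NAND in1
t4 = in1 XOR t3 = in1 XOR (in2 NAND in1)
t5 = t3 NAND t4 = (in2 NAND in1) NAND (in1 XOR (in2 NAND in1))
t6 = t3 XOR t5 = (in2 NAND in1) XOR ((in2 NAND in1) NAND (in1 XOR (in2 NAND in1)))
t7 = in1 XOR t6 = in1 XOR ((in2 NAND in1) XOR ((in2 NAND in1) NAND (in1 XOR (in2 NAND in1))))
At in0=0, in1=1, in2=0, in3=0: circuit gives 1, formula gives 0.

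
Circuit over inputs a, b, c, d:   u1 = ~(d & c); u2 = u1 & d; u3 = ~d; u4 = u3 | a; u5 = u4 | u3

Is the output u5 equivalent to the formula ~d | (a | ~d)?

Yes

u3 = ~d
u4 = u3 | a = ~d | a
u5 = u4 | u3 = (~d | a) | ~d
At a=0, b=0, c=0, d=1: circuit gives 0, formula gives 0.
At a=0, b=0, c=0, d=0: circuit gives 1, formula gives 1.
Agrees on all 16 inputs.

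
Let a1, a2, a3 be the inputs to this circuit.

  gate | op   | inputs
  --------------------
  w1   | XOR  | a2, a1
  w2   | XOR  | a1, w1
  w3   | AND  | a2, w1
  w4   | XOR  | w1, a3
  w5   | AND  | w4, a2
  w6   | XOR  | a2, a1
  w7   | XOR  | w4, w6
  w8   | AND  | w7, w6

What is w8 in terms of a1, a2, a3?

(((a2 XOR a1) XOR a3) XOR (a2 XOR a1)) AND (a2 XOR a1)

w1 = a2 XOR a1
w4 = w1 XOR a3 = (a2 XOR a1) XOR a3
w6 = a2 XOR a1
w7 = w4 XOR w6 = ((a2 XOR a1) XOR a3) XOR (a2 XOR a1)
w8 = w7 AND w6 = (((a2 XOR a1) XOR a3) XOR (a2 XOR a1)) AND (a2 XOR a1)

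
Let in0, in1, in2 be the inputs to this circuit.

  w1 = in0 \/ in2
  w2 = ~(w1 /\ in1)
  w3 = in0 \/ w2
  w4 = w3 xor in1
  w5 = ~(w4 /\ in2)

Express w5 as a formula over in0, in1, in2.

~(((in0 \/ (~((in0 \/ in2) /\ in1))) xor in1) /\ in2)

w1 = in0 \/ in2
w2 = ~(w1 /\ in1) = ~((in0 \/ in2) /\ in1)
w3 = in0 \/ w2 = in0 \/ (~((in0 \/ in2) /\ in1))
w4 = w3 xor in1 = (in0 \/ (~((in0 \/ in2) /\ in1))) xor in1
w5 = ~(w4 /\ in2) = ~(((in0 \/ (~((in0 \/ in2) /\ in1))) xor in1) /\ in2)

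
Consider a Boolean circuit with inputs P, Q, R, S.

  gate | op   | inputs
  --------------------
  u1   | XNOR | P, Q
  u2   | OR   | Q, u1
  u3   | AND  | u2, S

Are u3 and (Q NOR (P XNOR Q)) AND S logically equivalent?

u1 = P XNOR Q
u2 = Q OR u1 = Q OR (P XNOR Q)
u3 = u2 AND S = (Q OR (P XNOR Q)) AND S
At P=0, Q=0, R=0, S=1: circuit gives 1, formula gives 0.

No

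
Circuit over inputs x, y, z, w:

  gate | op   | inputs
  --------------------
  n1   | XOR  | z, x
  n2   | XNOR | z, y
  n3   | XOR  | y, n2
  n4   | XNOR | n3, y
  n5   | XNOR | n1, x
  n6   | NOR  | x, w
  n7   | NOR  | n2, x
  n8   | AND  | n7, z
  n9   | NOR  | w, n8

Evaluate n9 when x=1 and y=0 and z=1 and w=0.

n2 = 1 XNOR 0 = 0
n7 = 0 NOR 1 = 0
n8 = 0 AND 1 = 0
n9 = 0 NOR 0 = 1

1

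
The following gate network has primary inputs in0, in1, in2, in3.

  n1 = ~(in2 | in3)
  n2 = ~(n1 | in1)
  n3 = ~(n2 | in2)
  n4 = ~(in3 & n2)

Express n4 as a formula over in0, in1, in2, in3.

~(in3 & (~((~(in2 | in3)) | in1)))

n1 = ~(in2 | in3)
n2 = ~(n1 | in1) = ~((~(in2 | in3)) | in1)
n4 = ~(in3 & n2) = ~(in3 & (~((~(in2 | in3)) | in1)))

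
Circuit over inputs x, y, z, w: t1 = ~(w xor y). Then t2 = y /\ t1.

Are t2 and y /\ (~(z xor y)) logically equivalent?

No

t1 = ~(w xor y)
t2 = y /\ t1 = y /\ (~(w xor y))
At x=0, y=1, z=0, w=1: circuit gives 1, formula gives 0.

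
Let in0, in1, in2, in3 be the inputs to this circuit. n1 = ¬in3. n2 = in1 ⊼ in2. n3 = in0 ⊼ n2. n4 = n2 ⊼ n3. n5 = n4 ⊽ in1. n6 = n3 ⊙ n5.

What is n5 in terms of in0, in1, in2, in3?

((in1 ⊼ in2) ⊼ (in0 ⊼ (in1 ⊼ in2))) ⊽ in1

n2 = in1 ⊼ in2
n3 = in0 ⊼ n2 = in0 ⊼ (in1 ⊼ in2)
n4 = n2 ⊼ n3 = (in1 ⊼ in2) ⊼ (in0 ⊼ (in1 ⊼ in2))
n5 = n4 ⊽ in1 = ((in1 ⊼ in2) ⊼ (in0 ⊼ (in1 ⊼ in2))) ⊽ in1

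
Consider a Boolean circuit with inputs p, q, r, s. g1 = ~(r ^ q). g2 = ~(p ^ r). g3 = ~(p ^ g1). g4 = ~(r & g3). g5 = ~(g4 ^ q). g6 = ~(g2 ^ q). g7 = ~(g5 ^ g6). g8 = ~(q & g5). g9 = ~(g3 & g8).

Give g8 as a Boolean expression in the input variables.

~(q & (~((~(r & (~(p ^ (~(r ^ q)))))) ^ q)))

g1 = ~(r ^ q)
g3 = ~(p ^ g1) = ~(p ^ (~(r ^ q)))
g4 = ~(r & g3) = ~(r & (~(p ^ (~(r ^ q)))))
g5 = ~(g4 ^ q) = ~((~(r & (~(p ^ (~(r ^ q)))))) ^ q)
g8 = ~(q & g5) = ~(q & (~((~(r & (~(p ^ (~(r ^ q)))))) ^ q)))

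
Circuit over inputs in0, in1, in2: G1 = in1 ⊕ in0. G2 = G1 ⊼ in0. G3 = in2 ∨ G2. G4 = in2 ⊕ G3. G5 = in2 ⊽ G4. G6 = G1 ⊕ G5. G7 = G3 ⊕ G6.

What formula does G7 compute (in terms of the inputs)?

G1 = in1 ⊕ in0
G2 = G1 ⊼ in0 = (in1 ⊕ in0) ⊼ in0
G3 = in2 ∨ G2 = in2 ∨ ((in1 ⊕ in0) ⊼ in0)
G4 = in2 ⊕ G3 = in2 ⊕ (in2 ∨ ((in1 ⊕ in0) ⊼ in0))
G5 = in2 ⊽ G4 = in2 ⊽ (in2 ⊕ (in2 ∨ ((in1 ⊕ in0) ⊼ in0)))
G6 = G1 ⊕ G5 = (in1 ⊕ in0) ⊕ (in2 ⊽ (in2 ⊕ (in2 ∨ ((in1 ⊕ in0) ⊼ in0))))
G7 = G3 ⊕ G6 = (in2 ∨ ((in1 ⊕ in0) ⊼ in0)) ⊕ ((in1 ⊕ in0) ⊕ (in2 ⊽ (in2 ⊕ (in2 ∨ ((in1 ⊕ in0) ⊼ in0)))))

(in2 ∨ ((in1 ⊕ in0) ⊼ in0)) ⊕ ((in1 ⊕ in0) ⊕ (in2 ⊽ (in2 ⊕ (in2 ∨ ((in1 ⊕ in0) ⊼ in0)))))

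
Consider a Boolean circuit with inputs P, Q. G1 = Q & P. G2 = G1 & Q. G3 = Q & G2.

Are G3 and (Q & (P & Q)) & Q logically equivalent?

Yes

G1 = Q & P
G2 = G1 & Q = (Q & P) & Q
G3 = Q & G2 = Q & ((Q & P) & Q)
At P=0, Q=0: circuit gives 0, formula gives 0.
At P=1, Q=1: circuit gives 1, formula gives 1.
Agrees on all 4 inputs.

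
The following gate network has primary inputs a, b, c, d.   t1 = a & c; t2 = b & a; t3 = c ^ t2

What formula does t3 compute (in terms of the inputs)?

c ^ (b & a)

t2 = b & a
t3 = c ^ t2 = c ^ (b & a)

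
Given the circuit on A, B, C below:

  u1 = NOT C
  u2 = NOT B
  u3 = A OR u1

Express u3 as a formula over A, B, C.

A OR NOT C

u1 = NOT C
u3 = A OR u1 = A OR NOT C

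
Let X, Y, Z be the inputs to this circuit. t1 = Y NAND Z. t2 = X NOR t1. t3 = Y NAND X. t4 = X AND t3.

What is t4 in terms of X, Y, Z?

t3 = Y NAND X
t4 = X AND t3 = X AND (Y NAND X)

X AND (Y NAND X)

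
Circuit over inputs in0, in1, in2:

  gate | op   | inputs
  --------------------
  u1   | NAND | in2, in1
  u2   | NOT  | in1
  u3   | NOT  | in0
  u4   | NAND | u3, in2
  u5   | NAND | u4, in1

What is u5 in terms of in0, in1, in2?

u3 = NOT in0
u4 = u3 NAND in2 = NOT in0 NAND in2
u5 = u4 NAND in1 = (NOT in0 NAND in2) NAND in1

(NOT in0 NAND in2) NAND in1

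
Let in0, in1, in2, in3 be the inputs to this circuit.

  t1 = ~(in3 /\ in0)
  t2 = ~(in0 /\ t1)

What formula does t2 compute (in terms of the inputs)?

t1 = ~(in3 /\ in0)
t2 = ~(in0 /\ t1) = ~(in0 /\ (~(in3 /\ in0)))

~(in0 /\ (~(in3 /\ in0)))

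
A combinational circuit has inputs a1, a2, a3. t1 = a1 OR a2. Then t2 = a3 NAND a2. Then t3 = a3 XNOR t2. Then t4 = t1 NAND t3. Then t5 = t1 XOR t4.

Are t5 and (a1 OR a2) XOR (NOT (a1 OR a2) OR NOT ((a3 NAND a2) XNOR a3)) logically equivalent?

Yes

t1 = a1 OR a2
t2 = a3 NAND a2
t3 = a3 XNOR t2 = a3 XNOR (a3 NAND a2)
t4 = t1 NAND t3 = (a1 OR a2) NAND (a3 XNOR (a3 NAND a2))
t5 = t1 XOR t4 = (a1 OR a2) XOR ((a1 OR a2) NAND (a3 XNOR (a3 NAND a2)))
At a1=0, a2=1, a3=0: circuit gives 0, formula gives 0.
At a1=0, a2=0, a3=0: circuit gives 1, formula gives 1.
Agrees on all 8 inputs.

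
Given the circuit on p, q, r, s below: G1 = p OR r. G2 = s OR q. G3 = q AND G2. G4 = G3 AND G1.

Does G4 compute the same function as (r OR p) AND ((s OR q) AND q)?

G1 = p OR r
G2 = s OR q
G3 = q AND G2 = q AND (s OR q)
G4 = G3 AND G1 = (q AND (s OR q)) AND (p OR r)
At p=0, q=0, r=0, s=0: circuit gives 0, formula gives 0.
At p=0, q=1, r=1, s=0: circuit gives 1, formula gives 1.
Agrees on all 16 inputs.

Yes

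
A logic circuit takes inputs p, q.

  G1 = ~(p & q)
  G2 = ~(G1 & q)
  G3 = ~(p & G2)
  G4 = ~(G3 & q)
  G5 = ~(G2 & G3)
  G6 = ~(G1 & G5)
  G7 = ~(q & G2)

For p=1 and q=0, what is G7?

1

G1 = ~(1 & 0) = 1
G2 = ~(1 & 0) = 1
G7 = ~(0 & 1) = 1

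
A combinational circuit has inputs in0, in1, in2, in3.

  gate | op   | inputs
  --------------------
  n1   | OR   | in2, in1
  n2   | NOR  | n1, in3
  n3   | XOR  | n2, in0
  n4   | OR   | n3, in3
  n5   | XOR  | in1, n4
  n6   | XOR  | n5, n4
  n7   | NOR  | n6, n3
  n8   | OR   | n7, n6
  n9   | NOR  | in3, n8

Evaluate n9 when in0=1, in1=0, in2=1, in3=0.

1

n1 = 1 OR 0 = 1
n2 = 1 NOR 0 = 0
n3 = 0 XOR 1 = 1
n4 = 1 OR 0 = 1
n5 = 0 XOR 1 = 1
n6 = 1 XOR 1 = 0
n7 = 0 NOR 1 = 0
n8 = 0 OR 0 = 0
n9 = 0 NOR 0 = 1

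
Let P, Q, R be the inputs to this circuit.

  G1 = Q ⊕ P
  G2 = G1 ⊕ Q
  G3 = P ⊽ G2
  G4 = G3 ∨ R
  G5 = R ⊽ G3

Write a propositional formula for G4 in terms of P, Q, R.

(P ⊽ ((Q ⊕ P) ⊕ Q)) ∨ R

G1 = Q ⊕ P
G2 = G1 ⊕ Q = (Q ⊕ P) ⊕ Q
G3 = P ⊽ G2 = P ⊽ ((Q ⊕ P) ⊕ Q)
G4 = G3 ∨ R = (P ⊽ ((Q ⊕ P) ⊕ Q)) ∨ R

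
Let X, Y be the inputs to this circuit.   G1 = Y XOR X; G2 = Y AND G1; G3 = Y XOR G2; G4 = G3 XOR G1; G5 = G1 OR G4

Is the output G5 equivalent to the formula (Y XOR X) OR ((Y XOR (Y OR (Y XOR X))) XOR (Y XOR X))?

No

G1 = Y XOR X
G2 = Y AND G1 = Y AND (Y XOR X)
G3 = Y XOR G2 = Y XOR (Y AND (Y XOR X))
G4 = G3 XOR G1 = (Y XOR (Y AND (Y XOR X))) XOR (Y XOR X)
G5 = G1 OR G4 = (Y XOR X) OR ((Y XOR (Y AND (Y XOR X))) XOR (Y XOR X))
At X=1, Y=1: circuit gives 1, formula gives 0.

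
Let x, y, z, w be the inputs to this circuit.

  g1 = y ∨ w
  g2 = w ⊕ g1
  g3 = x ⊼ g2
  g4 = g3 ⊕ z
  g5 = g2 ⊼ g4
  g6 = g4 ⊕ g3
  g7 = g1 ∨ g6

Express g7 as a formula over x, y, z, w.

g1 = y ∨ w
g2 = w ⊕ g1 = w ⊕ (y ∨ w)
g3 = x ⊼ g2 = x ⊼ (w ⊕ (y ∨ w))
g4 = g3 ⊕ z = (x ⊼ (w ⊕ (y ∨ w))) ⊕ z
g6 = g4 ⊕ g3 = ((x ⊼ (w ⊕ (y ∨ w))) ⊕ z) ⊕ (x ⊼ (w ⊕ (y ∨ w)))
g7 = g1 ∨ g6 = (y ∨ w) ∨ (((x ⊼ (w ⊕ (y ∨ w))) ⊕ z) ⊕ (x ⊼ (w ⊕ (y ∨ w))))

(y ∨ w) ∨ (((x ⊼ (w ⊕ (y ∨ w))) ⊕ z) ⊕ (x ⊼ (w ⊕ (y ∨ w))))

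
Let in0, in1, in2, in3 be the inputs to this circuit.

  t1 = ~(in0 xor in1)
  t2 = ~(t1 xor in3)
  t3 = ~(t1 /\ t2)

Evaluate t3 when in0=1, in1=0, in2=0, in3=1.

t1 = ~(1 xor 0) = 0
t2 = ~(0 xor 1) = 0
t3 = ~(0 /\ 0) = 1

1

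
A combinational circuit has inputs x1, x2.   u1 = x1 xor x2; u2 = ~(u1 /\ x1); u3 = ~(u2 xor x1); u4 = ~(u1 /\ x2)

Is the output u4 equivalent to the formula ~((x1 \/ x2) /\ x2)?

No

u1 = x1 xor x2
u4 = ~(u1 /\ x2) = ~((x1 xor x2) /\ x2)
At x1=1, x2=1: circuit gives 1, formula gives 0.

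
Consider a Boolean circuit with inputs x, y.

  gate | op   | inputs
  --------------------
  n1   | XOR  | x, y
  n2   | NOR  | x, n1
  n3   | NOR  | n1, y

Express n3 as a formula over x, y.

n1 = x XOR y
n3 = n1 NOR y = (x XOR y) NOR y

(x XOR y) NOR y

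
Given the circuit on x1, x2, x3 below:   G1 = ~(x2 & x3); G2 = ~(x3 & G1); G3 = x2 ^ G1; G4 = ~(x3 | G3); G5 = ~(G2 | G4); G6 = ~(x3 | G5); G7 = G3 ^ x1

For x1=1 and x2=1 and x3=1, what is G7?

0

G1 = ~(1 & 1) = 0
G3 = 1 ^ 0 = 1
G7 = 1 ^ 1 = 0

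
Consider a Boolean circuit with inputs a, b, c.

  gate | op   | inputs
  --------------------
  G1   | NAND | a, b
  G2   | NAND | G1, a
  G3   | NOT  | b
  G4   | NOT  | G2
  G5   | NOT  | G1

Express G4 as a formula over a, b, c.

G1 = a NAND b
G2 = G1 NAND a = (a NAND b) NAND a
G4 = NOT G2 = NOT ((a NAND b) NAND a)

NOT ((a NAND b) NAND a)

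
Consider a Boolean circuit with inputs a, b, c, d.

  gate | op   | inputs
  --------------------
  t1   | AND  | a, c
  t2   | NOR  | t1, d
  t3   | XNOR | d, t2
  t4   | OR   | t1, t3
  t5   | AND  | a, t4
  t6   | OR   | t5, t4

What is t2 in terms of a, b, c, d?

(a AND c) NOR d

t1 = a AND c
t2 = t1 NOR d = (a AND c) NOR d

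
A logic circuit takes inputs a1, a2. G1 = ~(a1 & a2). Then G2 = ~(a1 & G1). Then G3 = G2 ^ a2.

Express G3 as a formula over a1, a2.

G1 = ~(a1 & a2)
G2 = ~(a1 & G1) = ~(a1 & (~(a1 & a2)))
G3 = G2 ^ a2 = (~(a1 & (~(a1 & a2)))) ^ a2

(~(a1 & (~(a1 & a2)))) ^ a2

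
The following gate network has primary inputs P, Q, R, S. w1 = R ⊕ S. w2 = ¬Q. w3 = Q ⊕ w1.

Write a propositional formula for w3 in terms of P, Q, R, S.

Q ⊕ (R ⊕ S)

w1 = R ⊕ S
w3 = Q ⊕ w1 = Q ⊕ (R ⊕ S)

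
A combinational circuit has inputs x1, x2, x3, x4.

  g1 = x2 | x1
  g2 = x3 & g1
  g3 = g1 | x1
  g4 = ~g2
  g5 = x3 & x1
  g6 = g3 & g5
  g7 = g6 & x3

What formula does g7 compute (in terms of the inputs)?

(((x2 | x1) | x1) & (x3 & x1)) & x3

g1 = x2 | x1
g3 = g1 | x1 = (x2 | x1) | x1
g5 = x3 & x1
g6 = g3 & g5 = ((x2 | x1) | x1) & (x3 & x1)
g7 = g6 & x3 = (((x2 | x1) | x1) & (x3 & x1)) & x3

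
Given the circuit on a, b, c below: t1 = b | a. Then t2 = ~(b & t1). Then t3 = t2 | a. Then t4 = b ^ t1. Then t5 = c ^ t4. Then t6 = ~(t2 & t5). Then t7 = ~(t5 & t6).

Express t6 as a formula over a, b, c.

~((~(b & (b | a))) & (c ^ (b ^ (b | a))))

t1 = b | a
t2 = ~(b & t1) = ~(b & (b | a))
t4 = b ^ t1 = b ^ (b | a)
t5 = c ^ t4 = c ^ (b ^ (b | a))
t6 = ~(t2 & t5) = ~((~(b & (b | a))) & (c ^ (b ^ (b | a))))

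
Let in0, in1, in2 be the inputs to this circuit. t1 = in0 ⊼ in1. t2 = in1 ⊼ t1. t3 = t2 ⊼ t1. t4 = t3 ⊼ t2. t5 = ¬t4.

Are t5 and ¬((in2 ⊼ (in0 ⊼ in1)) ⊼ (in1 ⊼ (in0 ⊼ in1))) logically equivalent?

No

t1 = in0 ⊼ in1
t2 = in1 ⊼ t1 = in1 ⊼ (in0 ⊼ in1)
t3 = t2 ⊼ t1 = (in1 ⊼ (in0 ⊼ in1)) ⊼ (in0 ⊼ in1)
t4 = t3 ⊼ t2 = ((in1 ⊼ (in0 ⊼ in1)) ⊼ (in0 ⊼ in1)) ⊼ (in1 ⊼ (in0 ⊼ in1))
t5 = ¬t4 = ¬(((in1 ⊼ (in0 ⊼ in1)) ⊼ (in0 ⊼ in1)) ⊼ (in1 ⊼ (in0 ⊼ in1)))
At in0=0, in1=0, in2=0: circuit gives 0, formula gives 1.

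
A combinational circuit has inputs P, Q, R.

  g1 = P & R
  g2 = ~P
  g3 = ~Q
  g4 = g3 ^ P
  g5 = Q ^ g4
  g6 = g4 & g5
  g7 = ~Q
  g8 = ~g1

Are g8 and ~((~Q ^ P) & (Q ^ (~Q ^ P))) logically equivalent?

g1 = P & R
g8 = ~g1 = ~(P & R)
At P=0, Q=0, R=0: circuit gives 1, formula gives 0.

No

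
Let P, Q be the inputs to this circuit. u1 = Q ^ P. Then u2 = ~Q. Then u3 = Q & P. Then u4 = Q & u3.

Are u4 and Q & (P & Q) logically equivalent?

Yes

u3 = Q & P
u4 = Q & u3 = Q & (Q & P)
At P=0, Q=0: circuit gives 0, formula gives 0.
At P=1, Q=1: circuit gives 1, formula gives 1.
Agrees on all 4 inputs.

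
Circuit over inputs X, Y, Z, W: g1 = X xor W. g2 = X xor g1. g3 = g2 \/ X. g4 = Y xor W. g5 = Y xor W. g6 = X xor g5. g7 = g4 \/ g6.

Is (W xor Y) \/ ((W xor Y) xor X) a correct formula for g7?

Yes

g4 = Y xor W
g5 = Y xor W
g6 = X xor g5 = X xor (Y xor W)
g7 = g4 \/ g6 = (Y xor W) \/ (X xor (Y xor W))
At X=0, Y=0, Z=0, W=0: circuit gives 0, formula gives 0.
At X=0, Y=0, Z=0, W=1: circuit gives 1, formula gives 1.
Agrees on all 16 inputs.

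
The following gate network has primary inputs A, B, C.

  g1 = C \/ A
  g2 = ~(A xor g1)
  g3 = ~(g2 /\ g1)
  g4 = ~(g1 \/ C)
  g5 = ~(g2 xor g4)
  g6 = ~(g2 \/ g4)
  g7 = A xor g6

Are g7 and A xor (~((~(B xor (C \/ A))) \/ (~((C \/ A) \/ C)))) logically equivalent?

No

g1 = C \/ A
g2 = ~(A xor g1) = ~(A xor (C \/ A))
g4 = ~(g1 \/ C) = ~((C \/ A) \/ C)
g6 = ~(g2 \/ g4) = ~((~(A xor (C \/ A))) \/ (~((C \/ A) \/ C)))
g7 = A xor g6 = A xor (~((~(A xor (C \/ A))) \/ (~((C \/ A) \/ C))))
At A=0, B=1, C=1: circuit gives 1, formula gives 0.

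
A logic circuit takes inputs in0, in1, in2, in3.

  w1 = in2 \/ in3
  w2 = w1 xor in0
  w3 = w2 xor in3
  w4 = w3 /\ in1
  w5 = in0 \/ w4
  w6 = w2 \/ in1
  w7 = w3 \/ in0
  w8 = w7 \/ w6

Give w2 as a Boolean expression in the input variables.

w1 = in2 \/ in3
w2 = w1 xor in0 = (in2 \/ in3) xor in0

(in2 \/ in3) xor in0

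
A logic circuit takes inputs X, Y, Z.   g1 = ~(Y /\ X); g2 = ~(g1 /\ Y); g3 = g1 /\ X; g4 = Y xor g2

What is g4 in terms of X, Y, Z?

g1 = ~(Y /\ X)
g2 = ~(g1 /\ Y) = ~((~(Y /\ X)) /\ Y)
g4 = Y xor g2 = Y xor (~((~(Y /\ X)) /\ Y))

Y xor (~((~(Y /\ X)) /\ Y))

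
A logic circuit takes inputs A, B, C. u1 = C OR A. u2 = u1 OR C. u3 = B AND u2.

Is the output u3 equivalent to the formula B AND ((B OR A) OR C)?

u1 = C OR A
u2 = u1 OR C = (C OR A) OR C
u3 = B AND u2 = B AND ((C OR A) OR C)
At A=0, B=1, C=0: circuit gives 0, formula gives 1.

No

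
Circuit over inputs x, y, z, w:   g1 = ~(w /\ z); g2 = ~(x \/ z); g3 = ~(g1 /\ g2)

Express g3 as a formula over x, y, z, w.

g1 = ~(w /\ z)
g2 = ~(x \/ z)
g3 = ~(g1 /\ g2) = ~((~(w /\ z)) /\ (~(x \/ z)))

~((~(w /\ z)) /\ (~(x \/ z)))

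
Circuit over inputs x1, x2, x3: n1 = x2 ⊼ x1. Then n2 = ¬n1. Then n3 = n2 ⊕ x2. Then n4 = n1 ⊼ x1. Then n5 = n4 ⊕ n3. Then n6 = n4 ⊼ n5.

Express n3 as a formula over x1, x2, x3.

n1 = x2 ⊼ x1
n2 = ¬n1 = ¬(x2 ⊼ x1)
n3 = n2 ⊕ x2 = ¬(x2 ⊼ x1) ⊕ x2

¬(x2 ⊼ x1) ⊕ x2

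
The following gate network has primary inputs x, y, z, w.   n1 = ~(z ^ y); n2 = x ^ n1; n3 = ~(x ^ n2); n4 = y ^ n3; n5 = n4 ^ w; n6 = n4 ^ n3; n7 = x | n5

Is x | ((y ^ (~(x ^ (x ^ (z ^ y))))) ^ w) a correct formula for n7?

No

n1 = ~(z ^ y)
n2 = x ^ n1 = x ^ (~(z ^ y))
n3 = ~(x ^ n2) = ~(x ^ (x ^ (~(z ^ y))))
n4 = y ^ n3 = y ^ (~(x ^ (x ^ (~(z ^ y)))))
n5 = n4 ^ w = (y ^ (~(x ^ (x ^ (~(z ^ y)))))) ^ w
n7 = x | n5 = x | ((y ^ (~(x ^ (x ^ (~(z ^ y)))))) ^ w)
At x=0, y=0, z=0, w=0: circuit gives 0, formula gives 1.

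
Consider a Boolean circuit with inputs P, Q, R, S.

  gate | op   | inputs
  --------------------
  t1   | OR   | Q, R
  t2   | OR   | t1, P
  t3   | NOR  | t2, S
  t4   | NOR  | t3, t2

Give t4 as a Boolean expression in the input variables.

(((Q OR R) OR P) NOR S) NOR ((Q OR R) OR P)

t1 = Q OR R
t2 = t1 OR P = (Q OR R) OR P
t3 = t2 NOR S = ((Q OR R) OR P) NOR S
t4 = t3 NOR t2 = (((Q OR R) OR P) NOR S) NOR ((Q OR R) OR P)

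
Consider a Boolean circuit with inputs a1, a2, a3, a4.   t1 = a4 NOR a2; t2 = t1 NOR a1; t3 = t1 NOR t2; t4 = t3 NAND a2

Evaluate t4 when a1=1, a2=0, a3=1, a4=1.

1

t1 = 1 NOR 0 = 0
t2 = 0 NOR 1 = 0
t3 = 0 NOR 0 = 1
t4 = 1 NAND 0 = 1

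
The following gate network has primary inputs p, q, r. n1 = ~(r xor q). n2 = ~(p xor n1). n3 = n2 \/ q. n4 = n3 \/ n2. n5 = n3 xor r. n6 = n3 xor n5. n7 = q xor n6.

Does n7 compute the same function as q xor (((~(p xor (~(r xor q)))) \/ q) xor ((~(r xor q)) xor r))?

n1 = ~(r xor q)
n2 = ~(p xor n1) = ~(p xor (~(r xor q)))
n3 = n2 \/ q = (~(p xor (~(r xor q)))) \/ q
n5 = n3 xor r = ((~(p xor (~(r xor q)))) \/ q) xor r
n6 = n3 xor n5 = ((~(p xor (~(r xor q)))) \/ q) xor (((~(p xor (~(r xor q)))) \/ q) xor r)
n7 = q xor n6 = q xor (((~(p xor (~(r xor q)))) \/ q) xor (((~(p xor (~(r xor q)))) \/ q) xor r))
At p=0, q=0, r=0: circuit gives 0, formula gives 1.

No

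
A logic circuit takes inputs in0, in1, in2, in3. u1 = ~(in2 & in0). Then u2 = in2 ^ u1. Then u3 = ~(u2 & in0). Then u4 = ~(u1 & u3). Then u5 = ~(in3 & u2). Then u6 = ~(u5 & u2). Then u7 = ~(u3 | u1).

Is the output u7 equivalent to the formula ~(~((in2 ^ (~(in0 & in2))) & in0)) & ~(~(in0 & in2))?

Yes

u1 = ~(in2 & in0)
u2 = in2 ^ u1 = in2 ^ (~(in2 & in0))
u3 = ~(u2 & in0) = ~((in2 ^ (~(in2 & in0))) & in0)
u7 = ~(u3 | u1) = ~((~((in2 ^ (~(in2 & in0))) & in0)) | (~(in2 & in0)))
At in0=0, in1=0, in2=0, in3=0: circuit gives 0, formula gives 0.
At in0=1, in1=0, in2=1, in3=0: circuit gives 1, formula gives 1.
Agrees on all 16 inputs.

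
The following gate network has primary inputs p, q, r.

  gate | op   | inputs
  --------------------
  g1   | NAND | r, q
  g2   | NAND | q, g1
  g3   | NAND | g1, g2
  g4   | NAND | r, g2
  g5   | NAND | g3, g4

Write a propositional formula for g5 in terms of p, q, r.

((r NAND q) NAND (q NAND (r NAND q))) NAND (r NAND (q NAND (r NAND q)))

g1 = r NAND q
g2 = q NAND g1 = q NAND (r NAND q)
g3 = g1 NAND g2 = (r NAND q) NAND (q NAND (r NAND q))
g4 = r NAND g2 = r NAND (q NAND (r NAND q))
g5 = g3 NAND g4 = ((r NAND q) NAND (q NAND (r NAND q))) NAND (r NAND (q NAND (r NAND q)))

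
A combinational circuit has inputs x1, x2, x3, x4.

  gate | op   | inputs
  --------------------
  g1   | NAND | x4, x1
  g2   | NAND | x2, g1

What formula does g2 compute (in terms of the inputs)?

x2 NAND (x4 NAND x1)

g1 = x4 NAND x1
g2 = x2 NAND g1 = x2 NAND (x4 NAND x1)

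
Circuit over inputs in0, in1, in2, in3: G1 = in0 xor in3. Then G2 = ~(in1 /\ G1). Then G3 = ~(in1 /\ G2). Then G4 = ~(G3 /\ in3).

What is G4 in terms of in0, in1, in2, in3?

G1 = in0 xor in3
G2 = ~(in1 /\ G1) = ~(in1 /\ (in0 xor in3))
G3 = ~(in1 /\ G2) = ~(in1 /\ (~(in1 /\ (in0 xor in3))))
G4 = ~(G3 /\ in3) = ~((~(in1 /\ (~(in1 /\ (in0 xor in3))))) /\ in3)

~((~(in1 /\ (~(in1 /\ (in0 xor in3))))) /\ in3)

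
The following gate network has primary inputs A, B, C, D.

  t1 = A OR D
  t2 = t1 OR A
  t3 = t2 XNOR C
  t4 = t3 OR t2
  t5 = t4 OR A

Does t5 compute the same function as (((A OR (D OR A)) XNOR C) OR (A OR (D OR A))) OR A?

t1 = A OR D
t2 = t1 OR A = (A OR D) OR A
t3 = t2 XNOR C = ((A OR D) OR A) XNOR C
t4 = t3 OR t2 = (((A OR D) OR A) XNOR C) OR ((A OR D) OR A)
t5 = t4 OR A = ((((A OR D) OR A) XNOR C) OR ((A OR D) OR A)) OR A
At A=0, B=0, C=1, D=0: circuit gives 0, formula gives 0.
At A=0, B=0, C=0, D=0: circuit gives 1, formula gives 1.
Agrees on all 16 inputs.

Yes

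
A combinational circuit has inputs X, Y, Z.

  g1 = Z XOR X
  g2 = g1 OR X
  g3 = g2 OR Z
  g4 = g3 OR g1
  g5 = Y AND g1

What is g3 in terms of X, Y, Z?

g1 = Z XOR X
g2 = g1 OR X = (Z XOR X) OR X
g3 = g2 OR Z = ((Z XOR X) OR X) OR Z

((Z XOR X) OR X) OR Z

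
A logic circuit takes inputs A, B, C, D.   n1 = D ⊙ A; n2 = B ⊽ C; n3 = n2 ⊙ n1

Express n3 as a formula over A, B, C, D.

n1 = D ⊙ A
n2 = B ⊽ C
n3 = n2 ⊙ n1 = (B ⊽ C) ⊙ (D ⊙ A)

(B ⊽ C) ⊙ (D ⊙ A)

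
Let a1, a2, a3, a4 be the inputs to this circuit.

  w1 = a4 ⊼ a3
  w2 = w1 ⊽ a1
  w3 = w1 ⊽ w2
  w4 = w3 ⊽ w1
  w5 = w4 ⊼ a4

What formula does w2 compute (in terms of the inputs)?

w1 = a4 ⊼ a3
w2 = w1 ⊽ a1 = (a4 ⊼ a3) ⊽ a1

(a4 ⊼ a3) ⊽ a1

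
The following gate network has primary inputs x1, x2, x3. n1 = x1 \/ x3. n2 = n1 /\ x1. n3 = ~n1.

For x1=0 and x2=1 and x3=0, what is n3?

1

n1 = 0 \/ 0 = 0
n3 = ~0 = 1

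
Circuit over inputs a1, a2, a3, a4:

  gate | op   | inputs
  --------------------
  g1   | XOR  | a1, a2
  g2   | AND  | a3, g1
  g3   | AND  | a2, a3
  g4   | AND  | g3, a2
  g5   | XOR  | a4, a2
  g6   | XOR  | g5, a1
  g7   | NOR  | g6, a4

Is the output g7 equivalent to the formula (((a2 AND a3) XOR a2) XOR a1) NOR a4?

No

g5 = a4 XOR a2
g6 = g5 XOR a1 = (a4 XOR a2) XOR a1
g7 = g6 NOR a4 = ((a4 XOR a2) XOR a1) NOR a4
At a1=0, a2=1, a3=1, a4=0: circuit gives 0, formula gives 1.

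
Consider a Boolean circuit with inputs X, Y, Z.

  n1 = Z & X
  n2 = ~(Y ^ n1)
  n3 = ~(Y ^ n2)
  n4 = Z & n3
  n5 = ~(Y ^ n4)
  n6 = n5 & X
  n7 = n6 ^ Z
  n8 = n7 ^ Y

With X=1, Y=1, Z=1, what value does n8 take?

1

n1 = 1 & 1 = 1
n2 = ~(1 ^ 1) = 1
n3 = ~(1 ^ 1) = 1
n4 = 1 & 1 = 1
n5 = ~(1 ^ 1) = 1
n6 = 1 & 1 = 1
n7 = 1 ^ 1 = 0
n8 = 0 ^ 1 = 1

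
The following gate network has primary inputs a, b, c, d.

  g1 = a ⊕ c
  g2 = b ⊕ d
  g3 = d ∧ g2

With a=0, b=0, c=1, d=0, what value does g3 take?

0

g2 = 0 ⊕ 0 = 0
g3 = 0 ∧ 0 = 0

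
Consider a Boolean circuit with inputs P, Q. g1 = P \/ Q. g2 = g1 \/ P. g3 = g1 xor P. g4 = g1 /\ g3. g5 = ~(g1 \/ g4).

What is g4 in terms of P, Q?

(P \/ Q) /\ ((P \/ Q) xor P)

g1 = P \/ Q
g3 = g1 xor P = (P \/ Q) xor P
g4 = g1 /\ g3 = (P \/ Q) /\ ((P \/ Q) xor P)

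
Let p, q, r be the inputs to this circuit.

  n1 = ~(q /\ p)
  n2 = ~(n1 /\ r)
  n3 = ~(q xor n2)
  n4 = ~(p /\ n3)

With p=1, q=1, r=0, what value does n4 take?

0

n1 = ~(1 /\ 1) = 0
n2 = ~(0 /\ 0) = 1
n3 = ~(1 xor 1) = 1
n4 = ~(1 /\ 1) = 0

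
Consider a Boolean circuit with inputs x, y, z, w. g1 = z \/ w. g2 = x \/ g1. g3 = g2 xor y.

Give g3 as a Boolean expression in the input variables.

g1 = z \/ w
g2 = x \/ g1 = x \/ (z \/ w)
g3 = g2 xor y = (x \/ (z \/ w)) xor y

(x \/ (z \/ w)) xor y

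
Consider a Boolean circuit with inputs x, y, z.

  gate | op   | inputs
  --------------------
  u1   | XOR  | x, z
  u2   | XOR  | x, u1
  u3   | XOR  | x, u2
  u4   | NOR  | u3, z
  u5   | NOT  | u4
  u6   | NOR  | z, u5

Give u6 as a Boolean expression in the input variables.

z NOR NOT ((x XOR (x XOR (x XOR z))) NOR z)

u1 = x XOR z
u2 = x XOR u1 = x XOR (x XOR z)
u3 = x XOR u2 = x XOR (x XOR (x XOR z))
u4 = u3 NOR z = (x XOR (x XOR (x XOR z))) NOR z
u5 = NOT u4 = NOT ((x XOR (x XOR (x XOR z))) NOR z)
u6 = z NOR u5 = z NOR NOT ((x XOR (x XOR (x XOR z))) NOR z)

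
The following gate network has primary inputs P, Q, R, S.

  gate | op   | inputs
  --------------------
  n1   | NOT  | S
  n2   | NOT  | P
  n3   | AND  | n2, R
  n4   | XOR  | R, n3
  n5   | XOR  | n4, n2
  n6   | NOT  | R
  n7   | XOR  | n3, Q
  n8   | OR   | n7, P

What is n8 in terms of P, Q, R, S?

((NOT P AND R) XOR Q) OR P

n2 = NOT P
n3 = n2 AND R = NOT P AND R
n7 = n3 XOR Q = (NOT P AND R) XOR Q
n8 = n7 OR P = ((NOT P AND R) XOR Q) OR P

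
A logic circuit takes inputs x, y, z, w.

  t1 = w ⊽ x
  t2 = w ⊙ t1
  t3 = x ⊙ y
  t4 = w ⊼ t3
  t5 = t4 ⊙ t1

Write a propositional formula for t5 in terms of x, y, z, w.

t1 = w ⊽ x
t3 = x ⊙ y
t4 = w ⊼ t3 = w ⊼ (x ⊙ y)
t5 = t4 ⊙ t1 = (w ⊼ (x ⊙ y)) ⊙ (w ⊽ x)

(w ⊼ (x ⊙ y)) ⊙ (w ⊽ x)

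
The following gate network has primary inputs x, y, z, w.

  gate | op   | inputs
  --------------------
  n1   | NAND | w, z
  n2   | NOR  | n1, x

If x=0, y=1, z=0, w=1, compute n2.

0

n1 = 1 NAND 0 = 1
n2 = 1 NOR 0 = 0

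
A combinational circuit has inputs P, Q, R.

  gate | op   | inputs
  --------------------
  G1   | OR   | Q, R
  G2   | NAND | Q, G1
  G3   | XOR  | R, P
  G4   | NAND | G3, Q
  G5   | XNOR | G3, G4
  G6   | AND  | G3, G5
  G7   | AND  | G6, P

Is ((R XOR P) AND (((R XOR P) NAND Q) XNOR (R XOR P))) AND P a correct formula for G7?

G3 = R XOR P
G4 = G3 NAND Q = (R XOR P) NAND Q
G5 = G3 XNOR G4 = (R XOR P) XNOR ((R XOR P) NAND Q)
G6 = G3 AND G5 = (R XOR P) AND ((R XOR P) XNOR ((R XOR P) NAND Q))
G7 = G6 AND P = ((R XOR P) AND ((R XOR P) XNOR ((R XOR P) NAND Q))) AND P
At P=0, Q=0, R=0: circuit gives 0, formula gives 0.
At P=1, Q=0, R=0: circuit gives 1, formula gives 1.
Agrees on all 8 inputs.

Yes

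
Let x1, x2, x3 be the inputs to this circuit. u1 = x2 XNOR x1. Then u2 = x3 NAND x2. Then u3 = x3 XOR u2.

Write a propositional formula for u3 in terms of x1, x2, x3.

x3 XOR (x3 NAND x2)

u2 = x3 NAND x2
u3 = x3 XOR u2 = x3 XOR (x3 NAND x2)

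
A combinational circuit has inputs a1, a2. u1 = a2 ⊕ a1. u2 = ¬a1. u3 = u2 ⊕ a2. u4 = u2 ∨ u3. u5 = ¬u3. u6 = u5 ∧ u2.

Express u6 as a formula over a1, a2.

u2 = ¬a1
u3 = u2 ⊕ a2 = ¬a1 ⊕ a2
u5 = ¬u3 = ¬(¬a1 ⊕ a2)
u6 = u5 ∧ u2 = ¬(¬a1 ⊕ a2) ∧ ¬a1

¬(¬a1 ⊕ a2) ∧ ¬a1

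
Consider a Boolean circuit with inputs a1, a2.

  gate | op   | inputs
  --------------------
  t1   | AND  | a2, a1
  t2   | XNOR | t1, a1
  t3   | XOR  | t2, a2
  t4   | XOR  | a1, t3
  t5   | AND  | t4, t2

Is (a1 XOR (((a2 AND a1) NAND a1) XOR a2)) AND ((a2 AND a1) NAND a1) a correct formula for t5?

t1 = a2 AND a1
t2 = t1 XNOR a1 = (a2 AND a1) XNOR a1
t3 = t2 XOR a2 = ((a2 AND a1) XNOR a1) XOR a2
t4 = a1 XOR t3 = a1 XOR (((a2 AND a1) XNOR a1) XOR a2)
t5 = t4 AND t2 = (a1 XOR (((a2 AND a1) XNOR a1) XOR a2)) AND ((a2 AND a1) XNOR a1)
At a1=1, a2=1: circuit gives 1, formula gives 0.

No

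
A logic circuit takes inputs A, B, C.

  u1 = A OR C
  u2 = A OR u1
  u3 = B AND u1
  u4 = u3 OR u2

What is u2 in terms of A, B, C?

A OR (A OR C)

u1 = A OR C
u2 = A OR u1 = A OR (A OR C)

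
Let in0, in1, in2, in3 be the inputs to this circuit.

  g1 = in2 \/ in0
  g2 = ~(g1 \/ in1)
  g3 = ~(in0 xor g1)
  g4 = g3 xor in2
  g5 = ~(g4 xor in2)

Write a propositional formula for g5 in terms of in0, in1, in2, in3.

~(((~(in0 xor (in2 \/ in0))) xor in2) xor in2)

g1 = in2 \/ in0
g3 = ~(in0 xor g1) = ~(in0 xor (in2 \/ in0))
g4 = g3 xor in2 = (~(in0 xor (in2 \/ in0))) xor in2
g5 = ~(g4 xor in2) = ~(((~(in0 xor (in2 \/ in0))) xor in2) xor in2)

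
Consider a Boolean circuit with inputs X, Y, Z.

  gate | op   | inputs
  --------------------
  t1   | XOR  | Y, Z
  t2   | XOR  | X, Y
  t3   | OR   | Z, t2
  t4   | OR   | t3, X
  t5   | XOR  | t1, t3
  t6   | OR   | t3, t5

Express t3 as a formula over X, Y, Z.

t2 = X XOR Y
t3 = Z OR t2 = Z OR (X XOR Y)

Z OR (X XOR Y)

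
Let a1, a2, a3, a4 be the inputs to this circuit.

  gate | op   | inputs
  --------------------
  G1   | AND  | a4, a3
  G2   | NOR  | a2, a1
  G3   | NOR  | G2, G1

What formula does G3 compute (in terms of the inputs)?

(a2 NOR a1) NOR (a4 AND a3)

G1 = a4 AND a3
G2 = a2 NOR a1
G3 = G2 NOR G1 = (a2 NOR a1) NOR (a4 AND a3)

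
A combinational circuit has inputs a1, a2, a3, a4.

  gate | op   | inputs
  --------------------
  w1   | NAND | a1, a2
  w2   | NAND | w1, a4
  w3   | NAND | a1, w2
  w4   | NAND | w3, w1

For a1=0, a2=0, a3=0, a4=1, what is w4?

w1 = 0 NAND 0 = 1
w2 = 1 NAND 1 = 0
w3 = 0 NAND 0 = 1
w4 = 1 NAND 1 = 0

0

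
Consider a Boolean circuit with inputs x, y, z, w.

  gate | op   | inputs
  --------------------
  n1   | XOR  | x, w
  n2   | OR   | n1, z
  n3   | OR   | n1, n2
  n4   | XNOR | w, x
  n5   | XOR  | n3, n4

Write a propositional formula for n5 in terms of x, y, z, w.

n1 = x XOR w
n2 = n1 OR z = (x XOR w) OR z
n3 = n1 OR n2 = (x XOR w) OR ((x XOR w) OR z)
n4 = w XNOR x
n5 = n3 XOR n4 = ((x XOR w) OR ((x XOR w) OR z)) XOR (w XNOR x)

((x XOR w) OR ((x XOR w) OR z)) XOR (w XNOR x)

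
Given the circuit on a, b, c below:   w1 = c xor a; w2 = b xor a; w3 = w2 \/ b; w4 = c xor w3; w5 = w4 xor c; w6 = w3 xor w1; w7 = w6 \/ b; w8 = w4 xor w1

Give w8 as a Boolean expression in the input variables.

(c xor ((b xor a) \/ b)) xor (c xor a)

w1 = c xor a
w2 = b xor a
w3 = w2 \/ b = (b xor a) \/ b
w4 = c xor w3 = c xor ((b xor a) \/ b)
w8 = w4 xor w1 = (c xor ((b xor a) \/ b)) xor (c xor a)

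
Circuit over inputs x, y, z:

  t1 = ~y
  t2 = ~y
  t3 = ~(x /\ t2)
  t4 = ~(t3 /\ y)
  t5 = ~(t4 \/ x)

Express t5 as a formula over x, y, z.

~((~((~(x /\ ~y)) /\ y)) \/ x)

t2 = ~y
t3 = ~(x /\ t2) = ~(x /\ ~y)
t4 = ~(t3 /\ y) = ~((~(x /\ ~y)) /\ y)
t5 = ~(t4 \/ x) = ~((~((~(x /\ ~y)) /\ y)) \/ x)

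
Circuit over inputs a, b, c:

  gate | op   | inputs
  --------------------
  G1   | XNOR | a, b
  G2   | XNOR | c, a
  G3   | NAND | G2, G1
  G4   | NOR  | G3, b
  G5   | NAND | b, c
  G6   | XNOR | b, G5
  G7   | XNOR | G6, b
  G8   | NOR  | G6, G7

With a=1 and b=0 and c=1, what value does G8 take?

G5 = 0 NAND 1 = 1
G6 = 0 XNOR 1 = 0
G7 = 0 XNOR 0 = 1
G8 = 0 NOR 1 = 0

0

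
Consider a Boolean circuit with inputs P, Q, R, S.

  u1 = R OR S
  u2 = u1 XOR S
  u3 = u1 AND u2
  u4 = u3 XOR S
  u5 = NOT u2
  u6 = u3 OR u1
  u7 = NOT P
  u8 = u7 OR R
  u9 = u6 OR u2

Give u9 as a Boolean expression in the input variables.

u1 = R OR S
u2 = u1 XOR S = (R OR S) XOR S
u3 = u1 AND u2 = (R OR S) AND ((R OR S) XOR S)
u6 = u3 OR u1 = ((R OR S) AND ((R OR S) XOR S)) OR (R OR S)
u9 = u6 OR u2 = (((R OR S) AND ((R OR S) XOR S)) OR (R OR S)) OR ((R OR S) XOR S)

(((R OR S) AND ((R OR S) XOR S)) OR (R OR S)) OR ((R OR S) XOR S)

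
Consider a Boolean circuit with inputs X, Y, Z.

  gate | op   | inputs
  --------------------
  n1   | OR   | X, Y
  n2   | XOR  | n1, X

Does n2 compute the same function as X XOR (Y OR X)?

Yes

n1 = X OR Y
n2 = n1 XOR X = (X OR Y) XOR X
At X=0, Y=0, Z=0: circuit gives 0, formula gives 0.
At X=0, Y=1, Z=0: circuit gives 1, formula gives 1.
Agrees on all 8 inputs.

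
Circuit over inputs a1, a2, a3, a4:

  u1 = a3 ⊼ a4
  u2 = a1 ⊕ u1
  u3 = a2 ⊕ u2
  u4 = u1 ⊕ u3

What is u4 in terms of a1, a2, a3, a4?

(a3 ⊼ a4) ⊕ (a2 ⊕ (a1 ⊕ (a3 ⊼ a4)))

u1 = a3 ⊼ a4
u2 = a1 ⊕ u1 = a1 ⊕ (a3 ⊼ a4)
u3 = a2 ⊕ u2 = a2 ⊕ (a1 ⊕ (a3 ⊼ a4))
u4 = u1 ⊕ u3 = (a3 ⊼ a4) ⊕ (a2 ⊕ (a1 ⊕ (a3 ⊼ a4)))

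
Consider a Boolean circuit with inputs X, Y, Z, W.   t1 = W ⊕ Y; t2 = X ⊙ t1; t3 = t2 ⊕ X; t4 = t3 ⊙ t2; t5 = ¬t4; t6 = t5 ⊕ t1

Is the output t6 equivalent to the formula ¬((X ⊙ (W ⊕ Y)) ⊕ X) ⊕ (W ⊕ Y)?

No

t1 = W ⊕ Y
t2 = X ⊙ t1 = X ⊙ (W ⊕ Y)
t3 = t2 ⊕ X = (X ⊙ (W ⊕ Y)) ⊕ X
t4 = t3 ⊙ t2 = ((X ⊙ (W ⊕ Y)) ⊕ X) ⊙ (X ⊙ (W ⊕ Y))
t5 = ¬t4 = ¬(((X ⊙ (W ⊕ Y)) ⊕ X) ⊙ (X ⊙ (W ⊕ Y)))
t6 = t5 ⊕ t1 = ¬(((X ⊙ (W ⊕ Y)) ⊕ X) ⊙ (X ⊙ (W ⊕ Y))) ⊕ (W ⊕ Y)
At X=0, Y=0, Z=0, W=1: circuit gives 1, formula gives 0.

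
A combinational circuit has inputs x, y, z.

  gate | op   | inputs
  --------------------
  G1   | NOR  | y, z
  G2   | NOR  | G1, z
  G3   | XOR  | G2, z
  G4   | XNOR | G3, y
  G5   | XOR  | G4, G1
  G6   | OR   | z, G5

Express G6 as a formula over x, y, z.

G1 = y NOR z
G2 = G1 NOR z = (y NOR z) NOR z
G3 = G2 XOR z = ((y NOR z) NOR z) XOR z
G4 = G3 XNOR y = (((y NOR z) NOR z) XOR z) XNOR y
G5 = G4 XOR G1 = ((((y NOR z) NOR z) XOR z) XNOR y) XOR (y NOR z)
G6 = z OR G5 = z OR (((((y NOR z) NOR z) XOR z) XNOR y) XOR (y NOR z))

z OR (((((y NOR z) NOR z) XOR z) XNOR y) XOR (y NOR z))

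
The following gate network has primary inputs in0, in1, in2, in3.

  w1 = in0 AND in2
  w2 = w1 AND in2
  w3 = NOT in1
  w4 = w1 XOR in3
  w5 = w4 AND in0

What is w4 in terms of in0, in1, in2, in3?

w1 = in0 AND in2
w4 = w1 XOR in3 = (in0 AND in2) XOR in3

(in0 AND in2) XOR in3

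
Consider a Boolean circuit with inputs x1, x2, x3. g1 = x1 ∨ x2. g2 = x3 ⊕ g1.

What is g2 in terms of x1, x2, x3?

g1 = x1 ∨ x2
g2 = x3 ⊕ g1 = x3 ⊕ (x1 ∨ x2)

x3 ⊕ (x1 ∨ x2)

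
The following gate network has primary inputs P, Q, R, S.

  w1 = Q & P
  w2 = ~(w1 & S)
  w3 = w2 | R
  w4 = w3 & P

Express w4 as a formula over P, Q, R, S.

((~((Q & P) & S)) | R) & P

w1 = Q & P
w2 = ~(w1 & S) = ~((Q & P) & S)
w3 = w2 | R = (~((Q & P) & S)) | R
w4 = w3 & P = ((~((Q & P) & S)) | R) & P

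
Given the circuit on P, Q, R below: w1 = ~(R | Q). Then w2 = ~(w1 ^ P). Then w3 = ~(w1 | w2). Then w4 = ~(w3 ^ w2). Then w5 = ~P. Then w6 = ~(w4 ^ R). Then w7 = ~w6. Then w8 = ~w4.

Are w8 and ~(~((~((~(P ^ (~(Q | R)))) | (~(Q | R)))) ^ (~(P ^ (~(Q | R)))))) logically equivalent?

w1 = ~(R | Q)
w2 = ~(w1 ^ P) = ~((~(R | Q)) ^ P)
w3 = ~(w1 | w2) = ~((~(R | Q)) | (~((~(R | Q)) ^ P)))
w4 = ~(w3 ^ w2) = ~((~((~(R | Q)) | (~((~(R | Q)) ^ P)))) ^ (~((~(R | Q)) ^ P)))
w8 = ~w4 = ~(~((~((~(R | Q)) | (~((~(R | Q)) ^ P)))) ^ (~((~(R | Q)) ^ P))))
At P=0, Q=0, R=0: circuit gives 0, formula gives 0.
At P=0, Q=0, R=1: circuit gives 1, formula gives 1.
Agrees on all 8 inputs.

Yes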